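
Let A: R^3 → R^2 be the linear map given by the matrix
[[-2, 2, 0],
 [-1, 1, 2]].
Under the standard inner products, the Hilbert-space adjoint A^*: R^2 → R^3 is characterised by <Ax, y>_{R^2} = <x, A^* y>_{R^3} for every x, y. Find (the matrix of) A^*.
A^* = A^T =
[[-2, -1],
 [2, 1],
 [0, 2]]

For real matrices with standard dot products, the defining identity <Ax, y> = <x, A^* y> gives (Ax)^T y = x^T (A^*) y, i.e. x^T A^T y = x^T (A^*) y. Since this holds for all x, y, we must have A^* = A^T. Therefore
A^* =
[[-2, -1],
 [2, 1],
 [0, 2]].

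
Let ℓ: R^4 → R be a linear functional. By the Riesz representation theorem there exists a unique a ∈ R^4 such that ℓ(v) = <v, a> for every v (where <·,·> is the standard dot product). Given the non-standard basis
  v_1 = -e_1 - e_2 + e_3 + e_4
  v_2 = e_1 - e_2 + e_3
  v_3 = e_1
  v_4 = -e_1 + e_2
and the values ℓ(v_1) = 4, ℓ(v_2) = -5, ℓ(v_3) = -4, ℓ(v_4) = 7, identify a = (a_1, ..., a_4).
a = (-4, 3, 2, 1)

Write a = (a_1, ..., a_4) in the standard basis. For each basis vector v_i, ℓ(v_i) = <v_i, a> is a linear equation in the a_j's. Collect the n equations into a matrix system V a = ℓ, where row i of V is v_i (expressed in the standard basis). Since V is invertible (lower-triangular with 1s on the diagonal, up to permutation), solve by back-substitution:
  V =
[[-1, -1, 1, 1],
 [1, -1, 1, 0],
 [1, 0, 0, 0],
 [-1, 1, 0, 0]]
  V a = (4, -5, -4, 7)
Solving gives a = (-4, 3, 2, 1).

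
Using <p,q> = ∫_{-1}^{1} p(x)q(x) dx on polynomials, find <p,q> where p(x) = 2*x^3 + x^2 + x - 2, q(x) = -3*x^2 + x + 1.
<p,q> = 14/15

Expand the product: p(x)·q(x) = -6*x^5 - x^4 + 8*x^2 - x - 2.
∫_{-1}^{1} of each monomial x^k gives [2/(k+1) if k even, 0 if k odd]. Integrating term-by-term (or equivalently evaluating the antiderivative F(x) = -x^6 - x^5/5 + 8*x^3/3 - x^2/2 - 2*x at the endpoints):
  F(1) − F(−1) = -31/30 − (-59/30) = 14/15.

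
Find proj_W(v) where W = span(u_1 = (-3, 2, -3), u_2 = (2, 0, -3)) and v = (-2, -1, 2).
proj_W(v) = (-440/277, 8/277, 630/277)

Set up U = [u_1 | ... | u_2] ∈ R^(3×2). The projector onto W = col(U) is P = U (U^T U)^(-1) U^T.
Compute U^T U =
  [22, 3]
  [3, 13],
and U^T v = (-2, -10).
Solve U^T U · c = U^T v for the coefficients: c = (4/277, -214/277). The projection is proj_W(v) = U c.
Check: (v - proj_W(v)) · u_1 = 0  (should be 0).
Check: (v - proj_W(v)) · u_2 = 0  (should be 0).
Result: proj_W(v) = (-440/277, 8/277, 630/277).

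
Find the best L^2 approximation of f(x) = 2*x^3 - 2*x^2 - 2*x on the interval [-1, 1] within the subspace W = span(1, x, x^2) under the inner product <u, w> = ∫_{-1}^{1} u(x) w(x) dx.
g(x) = -2*x^2 - 4*x/5

The best approximation g ∈ W is the orthogonal projection of f onto W. Writing g = a_0 + a_1 x + a_2 x^2, the coefficients solve the normal equations G · a = b where
  G_{ij} = <φ_i, φ_j> and b_i = <f, φ_i>, with φ_0 = 1, φ_1 = x, φ_2 = x^2.
G =
  [2, 0, 2/3]
  [0, 2/3, 0]
  [2/3, 0, 2/5],
b = (-4/3, -8/15, -4/5).
Solving gives a_0 = 0, a_1 = -4/5, a_2 = -2, so
  g(x) = -2*x^2 - 4*x/5.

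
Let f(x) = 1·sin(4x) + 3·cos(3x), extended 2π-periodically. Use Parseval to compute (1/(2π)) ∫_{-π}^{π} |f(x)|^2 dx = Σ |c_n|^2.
Σ |c_n|^2 = 5

Expand |f|^2 and use orthogonality of {sin(nx), cos(mx)} on [-π, π]:
  ∫_{-π}^{π} sin(nx)^2 dx = π, ∫ cos(mx)^2 dx = π, and cross terms integrate to 0.
So ∫_{-π}^{π} f(x)^2 dx = 1^2 · π + 3^2 · π = (1 + 9)π.
Divide by 2π: (1 + 9)/2 = 5.
By Parseval, this equals Σ |c_n|^2.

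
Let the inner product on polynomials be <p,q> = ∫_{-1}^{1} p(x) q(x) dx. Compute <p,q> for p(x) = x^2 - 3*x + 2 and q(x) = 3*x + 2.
<p,q> = 10/3

Expand the product: p(x)·q(x) = 3*x^3 - 7*x^2 + 4.
∫_{-1}^{1} of each monomial x^k gives [2/(k+1) if k even, 0 if k odd]. Integrating term-by-term (or equivalently evaluating the antiderivative F(x) = 3*x^4/4 - 7*x^3/3 + 4*x at the endpoints):
  F(1) − F(−1) = 29/12 − (-11/12) = 10/3.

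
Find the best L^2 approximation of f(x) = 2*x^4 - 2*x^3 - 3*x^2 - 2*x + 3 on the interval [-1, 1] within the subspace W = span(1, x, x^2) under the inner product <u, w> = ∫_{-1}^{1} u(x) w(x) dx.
g(x) = -9*x^2/7 - 16*x/5 + 99/35

The best approximation g ∈ W is the orthogonal projection of f onto W. Writing g = a_0 + a_1 x + a_2 x^2, the coefficients solve the normal equations G · a = b where
  G_{ij} = <φ_i, φ_j> and b_i = <f, φ_i>, with φ_0 = 1, φ_1 = x, φ_2 = x^2.
G =
  [2, 0, 2/3]
  [0, 2/3, 0]
  [2/3, 0, 2/5],
b = (24/5, -32/15, 48/35).
Solving gives a_0 = 99/35, a_1 = -16/5, a_2 = -9/7, so
  g(x) = -9*x^2/7 - 16*x/5 + 99/35.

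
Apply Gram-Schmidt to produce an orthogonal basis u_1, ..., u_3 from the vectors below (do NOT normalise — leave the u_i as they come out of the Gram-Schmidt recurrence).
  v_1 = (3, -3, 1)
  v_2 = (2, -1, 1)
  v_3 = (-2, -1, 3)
Orthogonal basis:
  u_1 = (3, -3, 1)
  u_2 = (8/19, 11/19, 9/19)
  u_3 = (-2, -1, 3)

Apply the Gram-Schmidt recurrence
  u_1 = v_1
  u_i = v_i − Σ_{j<i} ((v_i · u_j) / (u_j · u_j)) · u_j.

Step by step this gives:
  u_1 = (3, -3, 1)
  u_2 = (8/19, 11/19, 9/19)
  u_3 = (-2, -1, 3)

Orthogonality check:
  u_2 · u_1 = 0 (should be 0)
  u_3 · u_1 = 0 (should be 0)
  u_3 · u_2 = 0 (should be 0)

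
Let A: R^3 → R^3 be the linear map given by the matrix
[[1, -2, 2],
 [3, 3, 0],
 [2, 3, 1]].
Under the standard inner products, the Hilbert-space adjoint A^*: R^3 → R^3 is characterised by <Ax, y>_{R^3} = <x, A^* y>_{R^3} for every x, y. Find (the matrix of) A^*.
A^* = A^T =
[[1, 3, 2],
 [-2, 3, 3],
 [2, 0, 1]]

For real matrices with standard dot products, the defining identity <Ax, y> = <x, A^* y> gives (Ax)^T y = x^T (A^*) y, i.e. x^T A^T y = x^T (A^*) y. Since this holds for all x, y, we must have A^* = A^T. Therefore
A^* =
[[1, 3, 2],
 [-2, 3, 3],
 [2, 0, 1]].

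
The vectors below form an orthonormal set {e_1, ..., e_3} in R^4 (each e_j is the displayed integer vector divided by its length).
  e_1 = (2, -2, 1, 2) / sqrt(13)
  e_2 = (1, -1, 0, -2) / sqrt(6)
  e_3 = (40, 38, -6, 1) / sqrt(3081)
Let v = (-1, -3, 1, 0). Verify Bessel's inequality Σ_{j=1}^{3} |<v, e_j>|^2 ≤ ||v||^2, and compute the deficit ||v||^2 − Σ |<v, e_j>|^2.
Σ |<v, e_j>|^2 = 861/79; ||v||^2 = 11; deficit = 8/79

Write each e_j = u_j / sqrt(<u_j, u_j>) where u_j is the displayed integer vector. Then <v, e_j> = <v, u_j> / sqrt(<u_j, u_j>), so |<v, e_j>|^2 = <v, u_j>^2 / <u_j, u_j>.
Coefficients: <v, e_1> = 5/sqrt(13), <v, e_2> = 2/sqrt(6), <v, e_3> = -160/sqrt(3081).
Square and sum: Σ |<v, e_j>|^2 = 861/79.
Compute ||v||^2 = v·v = 11.
Deficit = 11 − 861/79 = 8/79 ≥ 0, confirming Bessel's inequality. (The deficit equals ||v − Σ <v,e_j> e_j||^2, the squared distance from v to span{e_j}.)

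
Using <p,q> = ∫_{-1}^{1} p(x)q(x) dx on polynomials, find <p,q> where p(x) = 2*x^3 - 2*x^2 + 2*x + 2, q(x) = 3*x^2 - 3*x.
<p,q> = -24/5

Expand the product: p(x)·q(x) = 6*x^5 - 12*x^4 + 12*x^3 - 6*x.
∫_{-1}^{1} of each monomial x^k gives [2/(k+1) if k even, 0 if k odd]. Integrating term-by-term (or equivalently evaluating the antiderivative F(x) = x^6 - 12*x^5/5 + 3*x^4 - 3*x^2 at the endpoints):
  F(1) − F(−1) = -7/5 − (17/5) = -24/5.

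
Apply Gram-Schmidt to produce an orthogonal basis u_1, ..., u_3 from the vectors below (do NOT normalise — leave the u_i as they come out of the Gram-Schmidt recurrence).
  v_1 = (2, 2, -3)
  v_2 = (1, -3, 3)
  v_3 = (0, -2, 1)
Orthogonal basis:
  u_1 = (2, 2, -3)
  u_2 = (43/17, -25/17, 12/17)
  u_3 = (-15/77, -45/77, -40/77)

Apply the Gram-Schmidt recurrence
  u_1 = v_1
  u_i = v_i − Σ_{j<i} ((v_i · u_j) / (u_j · u_j)) · u_j.

Step by step this gives:
  u_1 = (2, 2, -3)
  u_2 = (43/17, -25/17, 12/17)
  u_3 = (-15/77, -45/77, -40/77)

Orthogonality check:
  u_2 · u_1 = 0 (should be 0)
  u_3 · u_1 = 0 (should be 0)
  u_3 · u_2 = 0 (should be 0)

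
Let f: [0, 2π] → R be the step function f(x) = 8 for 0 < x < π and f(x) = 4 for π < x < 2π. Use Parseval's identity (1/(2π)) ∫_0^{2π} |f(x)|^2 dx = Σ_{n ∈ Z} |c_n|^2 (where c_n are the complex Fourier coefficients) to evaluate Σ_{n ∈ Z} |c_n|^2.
Σ |c_n|^2 = 40

Parseval equates the L^2 energy of f (normalised by 1/(2π)) with the ℓ^2 sum of its Fourier coefficients: (1/(2π)) ∫_0^{2π} |f|^2 = Σ |c_n|^2.
Compute the left side: (1/(2π)) [∫_0^π 8^2 dx + ∫_π^{2π} 4^2 dx] = (1/(2π)) · (64π + 16π) = (64 + 16)/2 = 40.
So Σ_{n ∈ Z} |c_n|^2 = 40.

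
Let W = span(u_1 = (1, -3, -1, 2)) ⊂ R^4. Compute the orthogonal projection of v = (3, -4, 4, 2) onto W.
proj_W(v) = (1, -3, -1, 2)

Set up U = [u_1 | ... | u_1] ∈ R^(4×1). The projector onto W = col(U) is P = U (U^T U)^(-1) U^T.
Compute U^T U =
  [15],
and U^T v = (15).
Solve U^T U · c = U^T v for the coefficients: c = (1). The projection is proj_W(v) = U c.
Check: (v - proj_W(v)) · u_1 = 0  (should be 0).
Result: proj_W(v) = (1, -3, -1, 2).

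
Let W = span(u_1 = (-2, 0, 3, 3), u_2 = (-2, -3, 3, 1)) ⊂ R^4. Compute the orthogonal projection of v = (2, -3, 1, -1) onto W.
proj_W(v) = (-14/125, -327/125, 21/125, -197/125)

Set up U = [u_1 | ... | u_2] ∈ R^(4×2). The projector onto W = col(U) is P = U (U^T U)^(-1) U^T.
Compute U^T U =
  [22, 16]
  [16, 23],
and U^T v = (-4, 7).
Solve U^T U · c = U^T v for the coefficients: c = (-102/125, 109/125). The projection is proj_W(v) = U c.
Check: (v - proj_W(v)) · u_1 = 0  (should be 0).
Check: (v - proj_W(v)) · u_2 = 0  (should be 0).
Result: proj_W(v) = (-14/125, -327/125, 21/125, -197/125).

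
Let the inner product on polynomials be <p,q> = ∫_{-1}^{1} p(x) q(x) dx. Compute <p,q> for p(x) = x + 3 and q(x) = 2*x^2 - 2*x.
<p,q> = 8/3

Expand the product: p(x)·q(x) = 2*x^3 + 4*x^2 - 6*x.
∫_{-1}^{1} of each monomial x^k gives [2/(k+1) if k even, 0 if k odd]. Integrating term-by-term (or equivalently evaluating the antiderivative F(x) = x^4/2 + 4*x^3/3 - 3*x^2 at the endpoints):
  F(1) − F(−1) = -7/6 − (-23/6) = 8/3.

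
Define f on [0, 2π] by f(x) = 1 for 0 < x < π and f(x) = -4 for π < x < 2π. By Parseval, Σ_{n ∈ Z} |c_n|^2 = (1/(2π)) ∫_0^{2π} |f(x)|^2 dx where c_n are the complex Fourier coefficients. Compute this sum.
Σ |c_n|^2 = 17/2

Parseval equates the L^2 energy of f (normalised by 1/(2π)) with the ℓ^2 sum of its Fourier coefficients: (1/(2π)) ∫_0^{2π} |f|^2 = Σ |c_n|^2.
Compute the left side: (1/(2π)) [∫_0^π 1^2 dx + ∫_π^{2π} (-4)^2 dx] = (1/(2π)) · (1π + 16π) = (1 + 16)/2 = 17/2.
So Σ_{n ∈ Z} |c_n|^2 = 17/2.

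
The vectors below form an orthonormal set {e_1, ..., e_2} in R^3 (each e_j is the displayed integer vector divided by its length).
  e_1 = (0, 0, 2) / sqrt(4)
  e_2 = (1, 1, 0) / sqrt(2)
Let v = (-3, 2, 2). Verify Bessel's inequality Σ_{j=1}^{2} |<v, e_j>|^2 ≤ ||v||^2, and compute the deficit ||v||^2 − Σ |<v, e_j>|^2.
Σ |<v, e_j>|^2 = 9/2; ||v||^2 = 17; deficit = 25/2

Write each e_j = u_j / sqrt(<u_j, u_j>) where u_j is the displayed integer vector. Then <v, e_j> = <v, u_j> / sqrt(<u_j, u_j>), so |<v, e_j>|^2 = <v, u_j>^2 / <u_j, u_j>.
Coefficients: <v, e_1> = 4/sqrt(4), <v, e_2> = -1/sqrt(2).
Square and sum: Σ |<v, e_j>|^2 = 9/2.
Compute ||v||^2 = v·v = 17.
Deficit = 17 − 9/2 = 25/2 ≥ 0, confirming Bessel's inequality. (The deficit equals ||v − Σ <v,e_j> e_j||^2, the squared distance from v to span{e_j}.)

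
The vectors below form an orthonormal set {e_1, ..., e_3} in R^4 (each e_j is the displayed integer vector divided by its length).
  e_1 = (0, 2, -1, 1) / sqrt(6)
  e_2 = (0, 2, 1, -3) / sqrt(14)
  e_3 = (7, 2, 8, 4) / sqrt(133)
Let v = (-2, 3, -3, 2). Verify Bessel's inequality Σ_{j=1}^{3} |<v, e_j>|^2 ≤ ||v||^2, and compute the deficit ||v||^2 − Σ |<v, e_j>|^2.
Σ |<v, e_j>|^2 = 1433/57; ||v||^2 = 26; deficit = 49/57

Write each e_j = u_j / sqrt(<u_j, u_j>) where u_j is the displayed integer vector. Then <v, e_j> = <v, u_j> / sqrt(<u_j, u_j>), so |<v, e_j>|^2 = <v, u_j>^2 / <u_j, u_j>.
Coefficients: <v, e_1> = 11/sqrt(6), <v, e_2> = -3/sqrt(14), <v, e_3> = -24/sqrt(133).
Square and sum: Σ |<v, e_j>|^2 = 1433/57.
Compute ||v||^2 = v·v = 26.
Deficit = 26 − 1433/57 = 49/57 ≥ 0, confirming Bessel's inequality. (The deficit equals ||v − Σ <v,e_j> e_j||^2, the squared distance from v to span{e_j}.)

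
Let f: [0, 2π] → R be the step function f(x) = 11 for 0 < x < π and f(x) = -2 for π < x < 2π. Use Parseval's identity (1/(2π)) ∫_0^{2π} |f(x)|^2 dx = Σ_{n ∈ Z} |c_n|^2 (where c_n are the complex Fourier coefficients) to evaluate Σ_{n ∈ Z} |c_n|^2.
Σ |c_n|^2 = 125/2

Parseval equates the L^2 energy of f (normalised by 1/(2π)) with the ℓ^2 sum of its Fourier coefficients: (1/(2π)) ∫_0^{2π} |f|^2 = Σ |c_n|^2.
Compute the left side: (1/(2π)) [∫_0^π 11^2 dx + ∫_π^{2π} (-2)^2 dx] = (1/(2π)) · (121π + 4π) = (121 + 4)/2 = 125/2.
So Σ_{n ∈ Z} |c_n|^2 = 125/2.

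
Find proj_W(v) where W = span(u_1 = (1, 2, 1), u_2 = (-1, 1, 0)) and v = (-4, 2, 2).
proj_W(v) = (-36/11, 30/11, -2/11)

Set up U = [u_1 | ... | u_2] ∈ R^(3×2). The projector onto W = col(U) is P = U (U^T U)^(-1) U^T.
Compute U^T U =
  [6, 1]
  [1, 2],
and U^T v = (2, 6).
Solve U^T U · c = U^T v for the coefficients: c = (-2/11, 34/11). The projection is proj_W(v) = U c.
Check: (v - proj_W(v)) · u_1 = 0  (should be 0).
Check: (v - proj_W(v)) · u_2 = 0  (should be 0).
Result: proj_W(v) = (-36/11, 30/11, -2/11).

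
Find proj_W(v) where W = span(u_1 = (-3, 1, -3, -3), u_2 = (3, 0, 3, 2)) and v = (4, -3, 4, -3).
proj_W(v) = (27/10, 9/10, 27/10, 9/10)

Set up U = [u_1 | ... | u_2] ∈ R^(4×2). The projector onto W = col(U) is P = U (U^T U)^(-1) U^T.
Compute U^T U =
  [28, -24]
  [-24, 22],
and U^T v = (-18, 18).
Solve U^T U · c = U^T v for the coefficients: c = (9/10, 9/5). The projection is proj_W(v) = U c.
Check: (v - proj_W(v)) · u_1 = 0  (should be 0).
Check: (v - proj_W(v)) · u_2 = 0  (should be 0).
Result: proj_W(v) = (27/10, 9/10, 27/10, 9/10).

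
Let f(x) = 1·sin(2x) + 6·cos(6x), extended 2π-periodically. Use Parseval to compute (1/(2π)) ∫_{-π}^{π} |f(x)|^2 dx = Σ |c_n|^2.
Σ |c_n|^2 = 37/2

Expand |f|^2 and use orthogonality of {sin(nx), cos(mx)} on [-π, π]:
  ∫_{-π}^{π} sin(nx)^2 dx = π, ∫ cos(mx)^2 dx = π, and cross terms integrate to 0.
So ∫_{-π}^{π} f(x)^2 dx = 1^2 · π + 6^2 · π = (1 + 36)π.
Divide by 2π: (1 + 36)/2 = 37/2.
By Parseval, this equals Σ |c_n|^2.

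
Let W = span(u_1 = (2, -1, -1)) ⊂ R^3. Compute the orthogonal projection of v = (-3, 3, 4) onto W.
proj_W(v) = (-13/3, 13/6, 13/6)

Set up U = [u_1 | ... | u_1] ∈ R^(3×1). The projector onto W = col(U) is P = U (U^T U)^(-1) U^T.
Compute U^T U =
  [6],
and U^T v = (-13).
Solve U^T U · c = U^T v for the coefficients: c = (-13/6). The projection is proj_W(v) = U c.
Check: (v - proj_W(v)) · u_1 = 0  (should be 0).
Result: proj_W(v) = (-13/3, 13/6, 13/6).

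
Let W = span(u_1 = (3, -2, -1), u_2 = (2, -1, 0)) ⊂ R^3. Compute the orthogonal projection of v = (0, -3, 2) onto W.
proj_W(v) = (4/3, -1/3, 2/3)

Set up U = [u_1 | ... | u_2] ∈ R^(3×2). The projector onto W = col(U) is P = U (U^T U)^(-1) U^T.
Compute U^T U =
  [14, 8]
  [8, 5],
and U^T v = (4, 3).
Solve U^T U · c = U^T v for the coefficients: c = (-2/3, 5/3). The projection is proj_W(v) = U c.
Check: (v - proj_W(v)) · u_1 = 0  (should be 0).
Check: (v - proj_W(v)) · u_2 = 0  (should be 0).
Result: proj_W(v) = (4/3, -1/3, 2/3).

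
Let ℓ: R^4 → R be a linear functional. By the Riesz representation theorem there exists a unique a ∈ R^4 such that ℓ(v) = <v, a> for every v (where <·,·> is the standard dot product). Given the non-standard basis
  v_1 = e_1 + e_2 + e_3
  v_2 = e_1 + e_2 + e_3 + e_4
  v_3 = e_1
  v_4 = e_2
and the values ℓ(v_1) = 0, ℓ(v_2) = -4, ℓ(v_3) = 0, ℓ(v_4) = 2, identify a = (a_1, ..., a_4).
a = (0, 2, -2, -4)

Write a = (a_1, ..., a_4) in the standard basis. For each basis vector v_i, ℓ(v_i) = <v_i, a> is a linear equation in the a_j's. Collect the n equations into a matrix system V a = ℓ, where row i of V is v_i (expressed in the standard basis). Since V is invertible (lower-triangular with 1s on the diagonal, up to permutation), solve by back-substitution:
  V =
[[1, 1, 1, 0],
 [1, 1, 1, 1],
 [1, 0, 0, 0],
 [0, 1, 0, 0]]
  V a = (0, -4, 0, 2)
Solving gives a = (0, 2, -2, -4).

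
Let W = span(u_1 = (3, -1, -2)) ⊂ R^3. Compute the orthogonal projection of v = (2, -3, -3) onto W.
proj_W(v) = (45/14, -15/14, -15/7)

Set up U = [u_1 | ... | u_1] ∈ R^(3×1). The projector onto W = col(U) is P = U (U^T U)^(-1) U^T.
Compute U^T U =
  [14],
and U^T v = (15).
Solve U^T U · c = U^T v for the coefficients: c = (15/14). The projection is proj_W(v) = U c.
Check: (v - proj_W(v)) · u_1 = 0  (should be 0).
Result: proj_W(v) = (45/14, -15/14, -15/7).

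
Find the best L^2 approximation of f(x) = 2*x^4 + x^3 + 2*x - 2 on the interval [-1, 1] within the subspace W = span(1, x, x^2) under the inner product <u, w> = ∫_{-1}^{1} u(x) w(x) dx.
g(x) = 12*x^2/7 + 13*x/5 - 76/35

The best approximation g ∈ W is the orthogonal projection of f onto W. Writing g = a_0 + a_1 x + a_2 x^2, the coefficients solve the normal equations G · a = b where
  G_{ij} = <φ_i, φ_j> and b_i = <f, φ_i>, with φ_0 = 1, φ_1 = x, φ_2 = x^2.
G =
  [2, 0, 2/3]
  [0, 2/3, 0]
  [2/3, 0, 2/5],
b = (-16/5, 26/15, -16/21).
Solving gives a_0 = -76/35, a_1 = 13/5, a_2 = 12/7, so
  g(x) = 12*x^2/7 + 13*x/5 - 76/35.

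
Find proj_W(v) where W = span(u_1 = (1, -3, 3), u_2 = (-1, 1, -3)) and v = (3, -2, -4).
proj_W(v) = (-9/10, -2, -27/10)

Set up U = [u_1 | ... | u_2] ∈ R^(3×2). The projector onto W = col(U) is P = U (U^T U)^(-1) U^T.
Compute U^T U =
  [19, -13]
  [-13, 11],
and U^T v = (-3, 7).
Solve U^T U · c = U^T v for the coefficients: c = (29/20, 47/20). The projection is proj_W(v) = U c.
Check: (v - proj_W(v)) · u_1 = 0  (should be 0).
Check: (v - proj_W(v)) · u_2 = 0  (should be 0).
Result: proj_W(v) = (-9/10, -2, -27/10).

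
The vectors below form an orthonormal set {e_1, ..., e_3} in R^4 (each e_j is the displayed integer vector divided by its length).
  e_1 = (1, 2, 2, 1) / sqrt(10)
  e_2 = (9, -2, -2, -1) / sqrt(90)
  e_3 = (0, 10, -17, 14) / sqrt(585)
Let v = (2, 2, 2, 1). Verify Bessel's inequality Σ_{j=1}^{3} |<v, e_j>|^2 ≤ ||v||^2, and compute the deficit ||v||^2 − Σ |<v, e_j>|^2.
Σ |<v, e_j>|^2 = 13; ||v||^2 = 13; deficit = 0

Write each e_j = u_j / sqrt(<u_j, u_j>) where u_j is the displayed integer vector. Then <v, e_j> = <v, u_j> / sqrt(<u_j, u_j>), so |<v, e_j>|^2 = <v, u_j>^2 / <u_j, u_j>.
Coefficients: <v, e_1> = 11/sqrt(10), <v, e_2> = 9/sqrt(90), <v, e_3> = 0/sqrt(585).
Square and sum: Σ |<v, e_j>|^2 = 13.
Compute ||v||^2 = v·v = 13.
Deficit = 13 − 13 = 0 ≥ 0, confirming Bessel's inequality. (The deficit equals ||v − Σ <v,e_j> e_j||^2, the squared distance from v to span{e_j}.)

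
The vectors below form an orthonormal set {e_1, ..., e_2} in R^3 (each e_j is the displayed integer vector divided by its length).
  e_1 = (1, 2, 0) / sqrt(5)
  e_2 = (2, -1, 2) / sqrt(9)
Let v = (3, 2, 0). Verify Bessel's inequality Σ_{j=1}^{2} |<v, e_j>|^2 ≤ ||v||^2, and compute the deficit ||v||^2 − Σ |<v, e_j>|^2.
Σ |<v, e_j>|^2 = 521/45; ||v||^2 = 13; deficit = 64/45

Write each e_j = u_j / sqrt(<u_j, u_j>) where u_j is the displayed integer vector. Then <v, e_j> = <v, u_j> / sqrt(<u_j, u_j>), so |<v, e_j>|^2 = <v, u_j>^2 / <u_j, u_j>.
Coefficients: <v, e_1> = 7/sqrt(5), <v, e_2> = 4/sqrt(9).
Square and sum: Σ |<v, e_j>|^2 = 521/45.
Compute ||v||^2 = v·v = 13.
Deficit = 13 − 521/45 = 64/45 ≥ 0, confirming Bessel's inequality. (The deficit equals ||v − Σ <v,e_j> e_j||^2, the squared distance from v to span{e_j}.)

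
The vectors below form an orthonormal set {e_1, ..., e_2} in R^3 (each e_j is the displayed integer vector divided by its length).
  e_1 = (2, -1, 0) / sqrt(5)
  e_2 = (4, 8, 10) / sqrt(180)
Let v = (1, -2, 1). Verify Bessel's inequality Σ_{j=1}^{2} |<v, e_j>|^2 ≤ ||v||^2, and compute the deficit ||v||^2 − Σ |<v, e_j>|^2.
Σ |<v, e_j>|^2 = 29/9; ||v||^2 = 6; deficit = 25/9

Write each e_j = u_j / sqrt(<u_j, u_j>) where u_j is the displayed integer vector. Then <v, e_j> = <v, u_j> / sqrt(<u_j, u_j>), so |<v, e_j>|^2 = <v, u_j>^2 / <u_j, u_j>.
Coefficients: <v, e_1> = 4/sqrt(5), <v, e_2> = -2/sqrt(180).
Square and sum: Σ |<v, e_j>|^2 = 29/9.
Compute ||v||^2 = v·v = 6.
Deficit = 6 − 29/9 = 25/9 ≥ 0, confirming Bessel's inequality. (The deficit equals ||v − Σ <v,e_j> e_j||^2, the squared distance from v to span{e_j}.)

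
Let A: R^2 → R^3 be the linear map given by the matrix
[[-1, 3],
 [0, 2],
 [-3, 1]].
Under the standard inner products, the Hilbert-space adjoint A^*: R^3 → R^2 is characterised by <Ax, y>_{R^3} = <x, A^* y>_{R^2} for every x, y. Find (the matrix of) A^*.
A^* = A^T =
[[-1, 0, -3],
 [3, 2, 1]]

For real matrices with standard dot products, the defining identity <Ax, y> = <x, A^* y> gives (Ax)^T y = x^T (A^*) y, i.e. x^T A^T y = x^T (A^*) y. Since this holds for all x, y, we must have A^* = A^T. Therefore
A^* =
[[-1, 0, -3],
 [3, 2, 1]].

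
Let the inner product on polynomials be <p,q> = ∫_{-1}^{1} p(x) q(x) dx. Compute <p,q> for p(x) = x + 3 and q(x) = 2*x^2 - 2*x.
<p,q> = 8/3

Expand the product: p(x)·q(x) = 2*x^3 + 4*x^2 - 6*x.
∫_{-1}^{1} of each monomial x^k gives [2/(k+1) if k even, 0 if k odd]. Integrating term-by-term (or equivalently evaluating the antiderivative F(x) = x^4/2 + 4*x^3/3 - 3*x^2 at the endpoints):
  F(1) − F(−1) = -7/6 − (-23/6) = 8/3.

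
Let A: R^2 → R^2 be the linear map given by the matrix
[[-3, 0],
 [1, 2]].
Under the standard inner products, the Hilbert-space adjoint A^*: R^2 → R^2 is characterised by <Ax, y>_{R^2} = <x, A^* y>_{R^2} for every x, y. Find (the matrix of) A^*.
A^* = A^T =
[[-3, 1],
 [0, 2]]

For real matrices with standard dot products, the defining identity <Ax, y> = <x, A^* y> gives (Ax)^T y = x^T (A^*) y, i.e. x^T A^T y = x^T (A^*) y. Since this holds for all x, y, we must have A^* = A^T. Therefore
A^* =
[[-3, 1],
 [0, 2]].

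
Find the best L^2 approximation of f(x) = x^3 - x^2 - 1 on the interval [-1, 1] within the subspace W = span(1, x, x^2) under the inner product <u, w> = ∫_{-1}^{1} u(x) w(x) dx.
g(x) = -x^2 + 3*x/5 - 1

The best approximation g ∈ W is the orthogonal projection of f onto W. Writing g = a_0 + a_1 x + a_2 x^2, the coefficients solve the normal equations G · a = b where
  G_{ij} = <φ_i, φ_j> and b_i = <f, φ_i>, with φ_0 = 1, φ_1 = x, φ_2 = x^2.
G =
  [2, 0, 2/3]
  [0, 2/3, 0]
  [2/3, 0, 2/5],
b = (-8/3, 2/5, -16/15).
Solving gives a_0 = -1, a_1 = 3/5, a_2 = -1, so
  g(x) = -x^2 + 3*x/5 - 1.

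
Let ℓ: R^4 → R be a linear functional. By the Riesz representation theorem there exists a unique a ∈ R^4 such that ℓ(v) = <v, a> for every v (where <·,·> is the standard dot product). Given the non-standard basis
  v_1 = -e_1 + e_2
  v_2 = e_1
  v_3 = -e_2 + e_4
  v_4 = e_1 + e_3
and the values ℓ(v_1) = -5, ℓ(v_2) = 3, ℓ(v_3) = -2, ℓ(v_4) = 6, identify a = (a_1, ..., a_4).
a = (3, -2, 3, -4)

Write a = (a_1, ..., a_4) in the standard basis. For each basis vector v_i, ℓ(v_i) = <v_i, a> is a linear equation in the a_j's. Collect the n equations into a matrix system V a = ℓ, where row i of V is v_i (expressed in the standard basis). Since V is invertible (lower-triangular with 1s on the diagonal, up to permutation), solve by back-substitution:
  V =
[[-1, 1, 0, 0],
 [1, 0, 0, 0],
 [0, -1, 0, 1],
 [1, 0, 1, 0]]
  V a = (-5, 3, -2, 6)
Solving gives a = (3, -2, 3, -4).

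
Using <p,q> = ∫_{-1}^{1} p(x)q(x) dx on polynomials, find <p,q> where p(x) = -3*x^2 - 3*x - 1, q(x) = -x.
<p,q> = 2

Expand the product: p(x)·q(x) = 3*x^3 + 3*x^2 + x.
∫_{-1}^{1} of each monomial x^k gives [2/(k+1) if k even, 0 if k odd]. Integrating term-by-term (or equivalently evaluating the antiderivative F(x) = 3*x^4/4 + x^3 + x^2/2 at the endpoints):
  F(1) − F(−1) = 9/4 − (1/4) = 2.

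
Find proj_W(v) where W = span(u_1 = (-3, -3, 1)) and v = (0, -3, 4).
proj_W(v) = (-39/19, -39/19, 13/19)

Set up U = [u_1 | ... | u_1] ∈ R^(3×1). The projector onto W = col(U) is P = U (U^T U)^(-1) U^T.
Compute U^T U =
  [19],
and U^T v = (13).
Solve U^T U · c = U^T v for the coefficients: c = (13/19). The projection is proj_W(v) = U c.
Check: (v - proj_W(v)) · u_1 = 0  (should be 0).
Result: proj_W(v) = (-39/19, -39/19, 13/19).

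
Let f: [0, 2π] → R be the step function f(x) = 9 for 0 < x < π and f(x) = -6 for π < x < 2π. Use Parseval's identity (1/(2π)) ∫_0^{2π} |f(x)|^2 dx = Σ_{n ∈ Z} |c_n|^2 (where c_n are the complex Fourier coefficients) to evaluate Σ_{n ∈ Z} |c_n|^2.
Σ |c_n|^2 = 117/2

Parseval equates the L^2 energy of f (normalised by 1/(2π)) with the ℓ^2 sum of its Fourier coefficients: (1/(2π)) ∫_0^{2π} |f|^2 = Σ |c_n|^2.
Compute the left side: (1/(2π)) [∫_0^π 9^2 dx + ∫_π^{2π} (-6)^2 dx] = (1/(2π)) · (81π + 36π) = (81 + 36)/2 = 117/2.
So Σ_{n ∈ Z} |c_n|^2 = 117/2.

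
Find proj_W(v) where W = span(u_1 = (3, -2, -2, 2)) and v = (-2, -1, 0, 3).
proj_W(v) = (2/7, -4/21, -4/21, 4/21)

Set up U = [u_1 | ... | u_1] ∈ R^(4×1). The projector onto W = col(U) is P = U (U^T U)^(-1) U^T.
Compute U^T U =
  [21],
and U^T v = (2).
Solve U^T U · c = U^T v for the coefficients: c = (2/21). The projection is proj_W(v) = U c.
Check: (v - proj_W(v)) · u_1 = 0  (should be 0).
Result: proj_W(v) = (2/7, -4/21, -4/21, 4/21).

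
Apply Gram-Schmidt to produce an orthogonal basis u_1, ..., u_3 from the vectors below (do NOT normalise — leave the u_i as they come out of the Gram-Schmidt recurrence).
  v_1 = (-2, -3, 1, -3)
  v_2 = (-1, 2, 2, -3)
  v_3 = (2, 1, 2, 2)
Orthogonal basis:
  u_1 = (-2, -3, 1, -3)
  u_2 = (-9/23, 67/23, 39/23, -48/23)
  u_3 = (393/365, -249/365, 852/365, 271/365)

Apply the Gram-Schmidt recurrence
  u_1 = v_1
  u_i = v_i − Σ_{j<i} ((v_i · u_j) / (u_j · u_j)) · u_j.

Step by step this gives:
  u_1 = (-2, -3, 1, -3)
  u_2 = (-9/23, 67/23, 39/23, -48/23)
  u_3 = (393/365, -249/365, 852/365, 271/365)

Orthogonality check:
  u_2 · u_1 = 0 (should be 0)
  u_3 · u_1 = 0 (should be 0)
  u_3 · u_2 = 0 (should be 0)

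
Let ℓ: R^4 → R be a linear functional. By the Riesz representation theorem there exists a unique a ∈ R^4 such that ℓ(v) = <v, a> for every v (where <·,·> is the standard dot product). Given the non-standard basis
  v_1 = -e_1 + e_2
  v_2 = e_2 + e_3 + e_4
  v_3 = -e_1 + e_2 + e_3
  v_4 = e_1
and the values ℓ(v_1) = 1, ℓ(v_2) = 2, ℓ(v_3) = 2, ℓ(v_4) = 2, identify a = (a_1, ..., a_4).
a = (2, 3, 1, -2)

Write a = (a_1, ..., a_4) in the standard basis. For each basis vector v_i, ℓ(v_i) = <v_i, a> is a linear equation in the a_j's. Collect the n equations into a matrix system V a = ℓ, where row i of V is v_i (expressed in the standard basis). Since V is invertible (lower-triangular with 1s on the diagonal, up to permutation), solve by back-substitution:
  V =
[[-1, 1, 0, 0],
 [0, 1, 1, 1],
 [-1, 1, 1, 0],
 [1, 0, 0, 0]]
  V a = (1, 2, 2, 2)
Solving gives a = (2, 3, 1, -2).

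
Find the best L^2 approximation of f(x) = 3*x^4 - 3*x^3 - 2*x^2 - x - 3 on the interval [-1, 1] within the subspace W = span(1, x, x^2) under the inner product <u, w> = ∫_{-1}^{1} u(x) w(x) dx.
g(x) = 4*x^2/7 - 14*x/5 - 114/35

The best approximation g ∈ W is the orthogonal projection of f onto W. Writing g = a_0 + a_1 x + a_2 x^2, the coefficients solve the normal equations G · a = b where
  G_{ij} = <φ_i, φ_j> and b_i = <f, φ_i>, with φ_0 = 1, φ_1 = x, φ_2 = x^2.
G =
  [2, 0, 2/3]
  [0, 2/3, 0]
  [2/3, 0, 2/5],
b = (-92/15, -28/15, -68/35).
Solving gives a_0 = -114/35, a_1 = -14/5, a_2 = 4/7, so
  g(x) = 4*x^2/7 - 14*x/5 - 114/35.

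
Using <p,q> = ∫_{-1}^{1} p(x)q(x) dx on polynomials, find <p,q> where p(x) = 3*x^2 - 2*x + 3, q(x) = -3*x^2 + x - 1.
<p,q> = -284/15

Expand the product: p(x)·q(x) = -9*x^4 + 9*x^3 - 14*x^2 + 5*x - 3.
∫_{-1}^{1} of each monomial x^k gives [2/(k+1) if k even, 0 if k odd]. Integrating term-by-term (or equivalently evaluating the antiderivative F(x) = -9*x^5/5 + 9*x^4/4 - 14*x^3/3 + 5*x^2/2 - 3*x at the endpoints):
  F(1) − F(−1) = -283/60 − (853/60) = -284/15.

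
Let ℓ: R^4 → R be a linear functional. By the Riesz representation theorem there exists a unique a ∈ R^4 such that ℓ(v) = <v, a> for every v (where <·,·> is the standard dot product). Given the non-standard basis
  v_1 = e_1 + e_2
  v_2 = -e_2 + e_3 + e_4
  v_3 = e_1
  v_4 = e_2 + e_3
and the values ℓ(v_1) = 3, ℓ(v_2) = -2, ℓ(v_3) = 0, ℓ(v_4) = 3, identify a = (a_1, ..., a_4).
a = (0, 3, 0, 1)

Write a = (a_1, ..., a_4) in the standard basis. For each basis vector v_i, ℓ(v_i) = <v_i, a> is a linear equation in the a_j's. Collect the n equations into a matrix system V a = ℓ, where row i of V is v_i (expressed in the standard basis). Since V is invertible (lower-triangular with 1s on the diagonal, up to permutation), solve by back-substitution:
  V =
[[1, 1, 0, 0],
 [0, -1, 1, 1],
 [1, 0, 0, 0],
 [0, 1, 1, 0]]
  V a = (3, -2, 0, 3)
Solving gives a = (0, 3, 0, 1).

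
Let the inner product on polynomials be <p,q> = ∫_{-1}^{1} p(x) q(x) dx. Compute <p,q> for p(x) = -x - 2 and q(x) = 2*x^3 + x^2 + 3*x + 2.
<p,q> = -182/15

Expand the product: p(x)·q(x) = -2*x^4 - 5*x^3 - 5*x^2 - 8*x - 4.
∫_{-1}^{1} of each monomial x^k gives [2/(k+1) if k even, 0 if k odd]. Integrating term-by-term (or equivalently evaluating the antiderivative F(x) = -2*x^5/5 - 5*x^4/4 - 5*x^3/3 - 4*x^2 - 4*x at the endpoints):
  F(1) − F(−1) = -679/60 − (49/60) = -182/15.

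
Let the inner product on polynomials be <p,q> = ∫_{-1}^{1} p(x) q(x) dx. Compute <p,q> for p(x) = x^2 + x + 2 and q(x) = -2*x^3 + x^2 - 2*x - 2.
<p,q> = -146/15

Expand the product: p(x)·q(x) = -2*x^5 - x^4 - 5*x^3 - 2*x^2 - 6*x - 4.
∫_{-1}^{1} of each monomial x^k gives [2/(k+1) if k even, 0 if k odd]. Integrating term-by-term (or equivalently evaluating the antiderivative F(x) = -x^6/3 - x^5/5 - 5*x^4/4 - 2*x^3/3 - 3*x^2 - 4*x at the endpoints):
  F(1) − F(−1) = -189/20 − (17/60) = -146/15.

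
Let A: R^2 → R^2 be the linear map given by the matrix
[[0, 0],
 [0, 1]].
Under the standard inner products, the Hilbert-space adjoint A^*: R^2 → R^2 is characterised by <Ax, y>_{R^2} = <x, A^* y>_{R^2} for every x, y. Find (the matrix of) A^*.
A^* = A^T =
[[0, 0],
 [0, 1]]

For real matrices with standard dot products, the defining identity <Ax, y> = <x, A^* y> gives (Ax)^T y = x^T (A^*) y, i.e. x^T A^T y = x^T (A^*) y. Since this holds for all x, y, we must have A^* = A^T. Therefore
A^* =
[[0, 0],
 [0, 1]].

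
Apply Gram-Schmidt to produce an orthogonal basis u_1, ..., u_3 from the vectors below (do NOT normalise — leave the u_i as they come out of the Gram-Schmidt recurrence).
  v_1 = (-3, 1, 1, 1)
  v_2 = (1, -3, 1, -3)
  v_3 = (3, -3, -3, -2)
Orthogonal basis:
  u_1 = (-3, 1, 1, 1)
  u_2 = (-1, -7/3, 5/3, -7/3)
  u_3 = (-1, -1, -2, 0)

Apply the Gram-Schmidt recurrence
  u_1 = v_1
  u_i = v_i − Σ_{j<i} ((v_i · u_j) / (u_j · u_j)) · u_j.

Step by step this gives:
  u_1 = (-3, 1, 1, 1)
  u_2 = (-1, -7/3, 5/3, -7/3)
  u_3 = (-1, -1, -2, 0)

Orthogonality check:
  u_2 · u_1 = 0 (should be 0)
  u_3 · u_1 = 0 (should be 0)
  u_3 · u_2 = 0 (should be 0)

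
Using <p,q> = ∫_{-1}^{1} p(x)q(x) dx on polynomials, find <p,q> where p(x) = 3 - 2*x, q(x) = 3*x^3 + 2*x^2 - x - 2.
<p,q> = -136/15

Expand the product: p(x)·q(x) = -6*x^4 + 5*x^3 + 8*x^2 + x - 6.
∫_{-1}^{1} of each monomial x^k gives [2/(k+1) if k even, 0 if k odd]. Integrating term-by-term (or equivalently evaluating the antiderivative F(x) = -6*x^5/5 + 5*x^4/4 + 8*x^3/3 + x^2/2 - 6*x at the endpoints):
  F(1) − F(−1) = -167/60 − (377/60) = -136/15.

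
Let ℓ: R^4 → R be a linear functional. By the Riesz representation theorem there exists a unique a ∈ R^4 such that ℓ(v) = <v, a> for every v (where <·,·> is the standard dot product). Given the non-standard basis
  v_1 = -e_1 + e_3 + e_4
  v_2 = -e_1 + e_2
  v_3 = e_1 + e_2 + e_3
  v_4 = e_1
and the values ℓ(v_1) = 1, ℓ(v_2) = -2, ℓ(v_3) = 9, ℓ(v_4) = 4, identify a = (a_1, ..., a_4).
a = (4, 2, 3, 2)

Write a = (a_1, ..., a_4) in the standard basis. For each basis vector v_i, ℓ(v_i) = <v_i, a> is a linear equation in the a_j's. Collect the n equations into a matrix system V a = ℓ, where row i of V is v_i (expressed in the standard basis). Since V is invertible (lower-triangular with 1s on the diagonal, up to permutation), solve by back-substitution:
  V =
[[-1, 0, 1, 1],
 [-1, 1, 0, 0],
 [1, 1, 1, 0],
 [1, 0, 0, 0]]
  V a = (1, -2, 9, 4)
Solving gives a = (4, 2, 3, 2).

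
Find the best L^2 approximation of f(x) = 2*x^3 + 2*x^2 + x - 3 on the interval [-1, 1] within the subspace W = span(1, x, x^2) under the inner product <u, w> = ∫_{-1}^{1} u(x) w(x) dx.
g(x) = 2*x^2 + 11*x/5 - 3

The best approximation g ∈ W is the orthogonal projection of f onto W. Writing g = a_0 + a_1 x + a_2 x^2, the coefficients solve the normal equations G · a = b where
  G_{ij} = <φ_i, φ_j> and b_i = <f, φ_i>, with φ_0 = 1, φ_1 = x, φ_2 = x^2.
G =
  [2, 0, 2/3]
  [0, 2/3, 0]
  [2/3, 0, 2/5],
b = (-14/3, 22/15, -6/5).
Solving gives a_0 = -3, a_1 = 11/5, a_2 = 2, so
  g(x) = 2*x^2 + 11*x/5 - 3.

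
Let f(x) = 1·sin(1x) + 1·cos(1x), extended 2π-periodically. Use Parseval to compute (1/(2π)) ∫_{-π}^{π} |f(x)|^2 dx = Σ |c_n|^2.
Σ |c_n|^2 = 1

Expand |f|^2 and use orthogonality of {sin(nx), cos(mx)} on [-π, π]:
  ∫_{-π}^{π} sin(nx)^2 dx = π, ∫ cos(mx)^2 dx = π, and cross terms integrate to 0.
So ∫_{-π}^{π} f(x)^2 dx = 1^2 · π + 1^2 · π = (1 + 1)π.
Divide by 2π: (1 + 1)/2 = 1.
By Parseval, this equals Σ |c_n|^2.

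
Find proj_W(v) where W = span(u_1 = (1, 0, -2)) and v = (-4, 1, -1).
proj_W(v) = (-2/5, 0, 4/5)

Set up U = [u_1 | ... | u_1] ∈ R^(3×1). The projector onto W = col(U) is P = U (U^T U)^(-1) U^T.
Compute U^T U =
  [5],
and U^T v = (-2).
Solve U^T U · c = U^T v for the coefficients: c = (-2/5). The projection is proj_W(v) = U c.
Check: (v - proj_W(v)) · u_1 = 0  (should be 0).
Result: proj_W(v) = (-2/5, 0, 4/5).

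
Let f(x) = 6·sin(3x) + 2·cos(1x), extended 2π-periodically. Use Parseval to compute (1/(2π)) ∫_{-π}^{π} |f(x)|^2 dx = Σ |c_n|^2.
Σ |c_n|^2 = 20

Expand |f|^2 and use orthogonality of {sin(nx), cos(mx)} on [-π, π]:
  ∫_{-π}^{π} sin(nx)^2 dx = π, ∫ cos(mx)^2 dx = π, and cross terms integrate to 0.
So ∫_{-π}^{π} f(x)^2 dx = 6^2 · π + 2^2 · π = (36 + 4)π.
Divide by 2π: (36 + 4)/2 = 20.
By Parseval, this equals Σ |c_n|^2.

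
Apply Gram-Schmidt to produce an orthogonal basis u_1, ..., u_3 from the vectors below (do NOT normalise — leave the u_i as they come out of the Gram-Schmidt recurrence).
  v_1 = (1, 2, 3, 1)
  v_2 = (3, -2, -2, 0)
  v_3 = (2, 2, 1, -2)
Orthogonal basis:
  u_1 = (1, 2, 3, 1)
  u_2 = (52/15, -16/15, -3/5, 7/15)
  u_3 = (73/103, 136/103, -53/206, -531/206)

Apply the Gram-Schmidt recurrence
  u_1 = v_1
  u_i = v_i − Σ_{j<i} ((v_i · u_j) / (u_j · u_j)) · u_j.

Step by step this gives:
  u_1 = (1, 2, 3, 1)
  u_2 = (52/15, -16/15, -3/5, 7/15)
  u_3 = (73/103, 136/103, -53/206, -531/206)

Orthogonality check:
  u_2 · u_1 = 0 (should be 0)
  u_3 · u_1 = 0 (should be 0)
  u_3 · u_2 = 0 (should be 0)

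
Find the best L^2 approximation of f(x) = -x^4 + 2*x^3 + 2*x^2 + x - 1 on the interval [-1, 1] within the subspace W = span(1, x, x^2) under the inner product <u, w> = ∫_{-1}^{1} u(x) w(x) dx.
g(x) = 8*x^2/7 + 11*x/5 - 32/35

The best approximation g ∈ W is the orthogonal projection of f onto W. Writing g = a_0 + a_1 x + a_2 x^2, the coefficients solve the normal equations G · a = b where
  G_{ij} = <φ_i, φ_j> and b_i = <f, φ_i>, with φ_0 = 1, φ_1 = x, φ_2 = x^2.
G =
  [2, 0, 2/3]
  [0, 2/3, 0]
  [2/3, 0, 2/5],
b = (-16/15, 22/15, -16/105).
Solving gives a_0 = -32/35, a_1 = 11/5, a_2 = 8/7, so
  g(x) = 8*x^2/7 + 11*x/5 - 32/35.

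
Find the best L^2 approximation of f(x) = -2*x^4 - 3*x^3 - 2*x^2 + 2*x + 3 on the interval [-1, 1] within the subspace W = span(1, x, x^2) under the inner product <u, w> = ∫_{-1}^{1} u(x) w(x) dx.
g(x) = -26*x^2/7 + x/5 + 111/35

The best approximation g ∈ W is the orthogonal projection of f onto W. Writing g = a_0 + a_1 x + a_2 x^2, the coefficients solve the normal equations G · a = b where
  G_{ij} = <φ_i, φ_j> and b_i = <f, φ_i>, with φ_0 = 1, φ_1 = x, φ_2 = x^2.
G =
  [2, 0, 2/3]
  [0, 2/3, 0]
  [2/3, 0, 2/5],
b = (58/15, 2/15, 22/35).
Solving gives a_0 = 111/35, a_1 = 1/5, a_2 = -26/7, so
  g(x) = -26*x^2/7 + x/5 + 111/35.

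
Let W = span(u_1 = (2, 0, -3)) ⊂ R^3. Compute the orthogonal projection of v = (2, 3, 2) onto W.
proj_W(v) = (-4/13, 0, 6/13)

Set up U = [u_1 | ... | u_1] ∈ R^(3×1). The projector onto W = col(U) is P = U (U^T U)^(-1) U^T.
Compute U^T U =
  [13],
and U^T v = (-2).
Solve U^T U · c = U^T v for the coefficients: c = (-2/13). The projection is proj_W(v) = U c.
Check: (v - proj_W(v)) · u_1 = 0  (should be 0).
Result: proj_W(v) = (-4/13, 0, 6/13).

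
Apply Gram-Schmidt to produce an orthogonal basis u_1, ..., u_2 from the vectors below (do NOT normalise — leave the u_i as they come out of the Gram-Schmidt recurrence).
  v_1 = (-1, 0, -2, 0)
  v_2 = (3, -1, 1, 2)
Orthogonal basis:
  u_1 = (-1, 0, -2, 0)
  u_2 = (2, -1, -1, 2)

Apply the Gram-Schmidt recurrence
  u_1 = v_1
  u_i = v_i − Σ_{j<i} ((v_i · u_j) / (u_j · u_j)) · u_j.

Step by step this gives:
  u_1 = (-1, 0, -2, 0)
  u_2 = (2, -1, -1, 2)

Orthogonality check:
  u_2 · u_1 = 0 (should be 0)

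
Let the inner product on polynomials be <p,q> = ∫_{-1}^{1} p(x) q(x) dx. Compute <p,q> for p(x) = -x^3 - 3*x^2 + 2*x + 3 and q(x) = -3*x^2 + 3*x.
<p,q> = 2/5

Expand the product: p(x)·q(x) = 3*x^5 + 6*x^4 - 15*x^3 - 3*x^2 + 9*x.
∫_{-1}^{1} of each monomial x^k gives [2/(k+1) if k even, 0 if k odd]. Integrating term-by-term (or equivalently evaluating the antiderivative F(x) = x^6/2 + 6*x^5/5 - 15*x^4/4 - x^3 + 9*x^2/2 at the endpoints):
  F(1) − F(−1) = 29/20 − (21/20) = 2/5.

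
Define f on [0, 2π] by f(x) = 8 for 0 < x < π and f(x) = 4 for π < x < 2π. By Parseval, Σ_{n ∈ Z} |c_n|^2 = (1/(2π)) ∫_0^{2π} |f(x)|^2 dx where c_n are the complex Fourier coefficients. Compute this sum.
Σ |c_n|^2 = 40

Parseval equates the L^2 energy of f (normalised by 1/(2π)) with the ℓ^2 sum of its Fourier coefficients: (1/(2π)) ∫_0^{2π} |f|^2 = Σ |c_n|^2.
Compute the left side: (1/(2π)) [∫_0^π 8^2 dx + ∫_π^{2π} 4^2 dx] = (1/(2π)) · (64π + 16π) = (64 + 16)/2 = 40.
So Σ_{n ∈ Z} |c_n|^2 = 40.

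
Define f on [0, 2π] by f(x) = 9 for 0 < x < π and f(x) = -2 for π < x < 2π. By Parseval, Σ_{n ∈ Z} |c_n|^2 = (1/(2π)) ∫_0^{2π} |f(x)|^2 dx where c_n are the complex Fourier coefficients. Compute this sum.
Σ |c_n|^2 = 85/2

Parseval equates the L^2 energy of f (normalised by 1/(2π)) with the ℓ^2 sum of its Fourier coefficients: (1/(2π)) ∫_0^{2π} |f|^2 = Σ |c_n|^2.
Compute the left side: (1/(2π)) [∫_0^π 9^2 dx + ∫_π^{2π} (-2)^2 dx] = (1/(2π)) · (81π + 4π) = (81 + 4)/2 = 85/2.
So Σ_{n ∈ Z} |c_n|^2 = 85/2.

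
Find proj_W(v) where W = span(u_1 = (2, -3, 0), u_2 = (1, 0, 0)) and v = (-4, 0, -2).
proj_W(v) = (-4, 0, 0)

Set up U = [u_1 | ... | u_2] ∈ R^(3×2). The projector onto W = col(U) is P = U (U^T U)^(-1) U^T.
Compute U^T U =
  [13, 2]
  [2, 1],
and U^T v = (-8, -4).
Solve U^T U · c = U^T v for the coefficients: c = (0, -4). The projection is proj_W(v) = U c.
Check: (v - proj_W(v)) · u_1 = 0  (should be 0).
Check: (v - proj_W(v)) · u_2 = 0  (should be 0).
Result: proj_W(v) = (-4, 0, 0).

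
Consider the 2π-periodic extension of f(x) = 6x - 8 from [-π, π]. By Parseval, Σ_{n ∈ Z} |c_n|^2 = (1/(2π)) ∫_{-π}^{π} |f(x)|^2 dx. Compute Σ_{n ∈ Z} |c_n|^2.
Σ |c_n|^2 = 12π^2 + 64

Expand and integrate term by term over [-π, π]:
  ∫ (6x)^2 dx = 36·(2π^3/3); ∫ 2·6·(-8)·x dx = 0 (odd integrand); ∫ (-8)^2 dx = 64·2π.
So (1/(2π)) ∫_{-π}^{π} (6x - 8)^2 dx = 36π^2/3 + 64 = 12π^2 + 64.
Parseval ⇒ Σ |c_n|^2 = 12π^2 + 64.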